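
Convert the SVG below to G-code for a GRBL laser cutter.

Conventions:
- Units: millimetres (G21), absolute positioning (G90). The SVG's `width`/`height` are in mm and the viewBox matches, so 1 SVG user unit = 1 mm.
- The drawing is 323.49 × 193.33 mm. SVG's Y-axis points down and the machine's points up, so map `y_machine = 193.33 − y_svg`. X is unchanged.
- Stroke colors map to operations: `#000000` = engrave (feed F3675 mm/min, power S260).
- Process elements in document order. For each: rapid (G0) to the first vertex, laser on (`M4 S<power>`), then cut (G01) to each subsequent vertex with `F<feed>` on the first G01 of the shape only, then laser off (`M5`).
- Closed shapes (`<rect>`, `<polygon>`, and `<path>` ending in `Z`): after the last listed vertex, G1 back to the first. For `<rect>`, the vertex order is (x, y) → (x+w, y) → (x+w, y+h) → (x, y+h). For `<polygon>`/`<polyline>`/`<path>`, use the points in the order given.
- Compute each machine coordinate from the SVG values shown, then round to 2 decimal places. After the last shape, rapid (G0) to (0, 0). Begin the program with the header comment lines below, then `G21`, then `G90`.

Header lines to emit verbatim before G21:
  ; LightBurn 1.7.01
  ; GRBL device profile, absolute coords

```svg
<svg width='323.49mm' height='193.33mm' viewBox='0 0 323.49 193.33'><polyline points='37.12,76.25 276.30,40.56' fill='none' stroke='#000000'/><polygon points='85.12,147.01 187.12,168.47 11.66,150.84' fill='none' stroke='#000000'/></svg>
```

; LightBurn 1.7.01
; GRBL device profile, absolute coords
G21
G90
G0 X37.12 Y117.08
M4 S260
G01 X276.30 Y152.77 F3675
M5
G0 X85.12 Y46.32
M4 S260
G01 X187.12 Y24.86 F3675
G01 X11.66 Y42.49
G01 X85.12 Y46.32
M5
G0 X0.00 Y0.00

1 u = 1 mm; y_m = 193.33 − y.

[1] `<polyline>` line segment, #000000→engrave S260 F3675: (37.12,117.08) → (276.30,152.77)

[2] `<polygon>` closed polygon, #000000→engrave S260 F3675: (85.12,46.32) → (187.12,24.86) → (11.66,42.49) → (85.12,46.32) (closed)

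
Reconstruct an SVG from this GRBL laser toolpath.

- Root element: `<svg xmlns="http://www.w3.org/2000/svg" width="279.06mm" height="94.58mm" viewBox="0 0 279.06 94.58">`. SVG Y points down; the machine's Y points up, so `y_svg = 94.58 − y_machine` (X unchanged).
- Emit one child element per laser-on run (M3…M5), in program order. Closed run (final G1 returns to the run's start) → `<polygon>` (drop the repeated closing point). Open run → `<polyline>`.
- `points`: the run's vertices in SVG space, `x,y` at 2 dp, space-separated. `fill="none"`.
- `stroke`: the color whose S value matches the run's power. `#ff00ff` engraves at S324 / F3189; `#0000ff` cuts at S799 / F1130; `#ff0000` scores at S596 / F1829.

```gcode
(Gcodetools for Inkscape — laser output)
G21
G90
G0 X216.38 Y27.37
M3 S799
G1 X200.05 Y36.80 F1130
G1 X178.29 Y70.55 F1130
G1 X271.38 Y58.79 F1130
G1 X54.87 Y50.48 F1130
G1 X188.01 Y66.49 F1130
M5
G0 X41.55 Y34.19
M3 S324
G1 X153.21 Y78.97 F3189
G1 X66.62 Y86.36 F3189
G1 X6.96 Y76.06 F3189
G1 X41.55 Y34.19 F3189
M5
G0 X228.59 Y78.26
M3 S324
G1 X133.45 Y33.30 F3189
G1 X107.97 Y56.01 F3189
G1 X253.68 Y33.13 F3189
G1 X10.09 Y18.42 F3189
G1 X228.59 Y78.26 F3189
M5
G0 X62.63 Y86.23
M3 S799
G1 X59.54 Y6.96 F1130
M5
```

y_svg = 94.58 − y_m.

[1] S799→`#0000ff` (cut); open run; points: 216.38,67.21 200.05,57.78 178.29,24.03 271.38,35.79 54.87,44.10 188.01,28.09

[2] S324→`#ff00ff` (engrave); closed run; points: 41.55,60.39 153.21,15.61 66.62,8.22 6.96,18.52

[3] S324→`#ff00ff` (engrave); closed run; points: 228.59,16.32 133.45,61.28 107.97,38.57 253.68,61.45 10.09,76.16

[4] S799→`#0000ff` (cut); open run; points: 62.63,8.35 59.54,87.62

<svg xmlns="http://www.w3.org/2000/svg" width="279.06mm" height="94.58mm" viewBox="0 0 279.06 94.58">
  <polyline points="216.38,67.21 200.05,57.78 178.29,24.03 271.38,35.79 54.87,44.10 188.01,28.09" fill="none" stroke="#0000ff"/>
  <polygon points="41.55,60.39 153.21,15.61 66.62,8.22 6.96,18.52" fill="none" stroke="#ff00ff"/>
  <polygon points="228.59,16.32 133.45,61.28 107.97,38.57 253.68,61.45 10.09,76.16" fill="none" stroke="#ff00ff"/>
  <polyline points="62.63,8.35 59.54,87.62" fill="none" stroke="#0000ff"/>
</svg>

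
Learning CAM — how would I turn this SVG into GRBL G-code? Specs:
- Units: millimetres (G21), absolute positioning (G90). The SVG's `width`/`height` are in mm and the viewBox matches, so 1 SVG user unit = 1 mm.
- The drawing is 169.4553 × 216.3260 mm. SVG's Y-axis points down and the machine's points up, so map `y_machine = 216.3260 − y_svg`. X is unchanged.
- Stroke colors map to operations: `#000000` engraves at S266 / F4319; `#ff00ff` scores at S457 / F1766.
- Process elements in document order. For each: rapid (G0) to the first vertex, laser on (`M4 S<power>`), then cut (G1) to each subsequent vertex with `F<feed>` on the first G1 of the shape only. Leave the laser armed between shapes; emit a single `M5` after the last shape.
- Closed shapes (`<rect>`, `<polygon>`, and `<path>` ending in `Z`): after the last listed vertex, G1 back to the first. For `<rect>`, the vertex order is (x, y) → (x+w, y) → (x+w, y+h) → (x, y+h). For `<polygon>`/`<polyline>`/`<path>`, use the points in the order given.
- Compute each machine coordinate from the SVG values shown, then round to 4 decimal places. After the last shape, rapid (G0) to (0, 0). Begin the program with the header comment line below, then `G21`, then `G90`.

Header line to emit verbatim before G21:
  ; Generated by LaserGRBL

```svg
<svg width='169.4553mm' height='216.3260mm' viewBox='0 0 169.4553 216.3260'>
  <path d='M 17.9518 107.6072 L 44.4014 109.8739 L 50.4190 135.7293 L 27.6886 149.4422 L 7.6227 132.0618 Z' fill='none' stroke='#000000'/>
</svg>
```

; Generated by LaserGRBL
G21
G90
G0 X17.9518 Y108.7188
M4 S266
G1 X44.4014 Y106.4521 F4319
G1 X50.4190 Y80.5967
G1 X27.6886 Y66.8838
G1 X7.6227 Y84.2642
G1 X17.9518 Y108.7188
M5
G0 X0.0000 Y0.0000

Since the viewBox matches the mm dimensions, user units are millimetres directly. The only transform is the Y-flip y_m = 216.3260 − y_svg.

Shape 1 is a regular polygon drawn with `<path>`. Its stroke #000000 means engrave at S266, F4319. After flipping Y the toolpath is (17.9518,108.7188) → (44.4014,106.4521) → (50.4190,80.5967) → (27.6886,66.8838) → (7.6227,84.2642) → (17.9518,108.7188), returning to the start.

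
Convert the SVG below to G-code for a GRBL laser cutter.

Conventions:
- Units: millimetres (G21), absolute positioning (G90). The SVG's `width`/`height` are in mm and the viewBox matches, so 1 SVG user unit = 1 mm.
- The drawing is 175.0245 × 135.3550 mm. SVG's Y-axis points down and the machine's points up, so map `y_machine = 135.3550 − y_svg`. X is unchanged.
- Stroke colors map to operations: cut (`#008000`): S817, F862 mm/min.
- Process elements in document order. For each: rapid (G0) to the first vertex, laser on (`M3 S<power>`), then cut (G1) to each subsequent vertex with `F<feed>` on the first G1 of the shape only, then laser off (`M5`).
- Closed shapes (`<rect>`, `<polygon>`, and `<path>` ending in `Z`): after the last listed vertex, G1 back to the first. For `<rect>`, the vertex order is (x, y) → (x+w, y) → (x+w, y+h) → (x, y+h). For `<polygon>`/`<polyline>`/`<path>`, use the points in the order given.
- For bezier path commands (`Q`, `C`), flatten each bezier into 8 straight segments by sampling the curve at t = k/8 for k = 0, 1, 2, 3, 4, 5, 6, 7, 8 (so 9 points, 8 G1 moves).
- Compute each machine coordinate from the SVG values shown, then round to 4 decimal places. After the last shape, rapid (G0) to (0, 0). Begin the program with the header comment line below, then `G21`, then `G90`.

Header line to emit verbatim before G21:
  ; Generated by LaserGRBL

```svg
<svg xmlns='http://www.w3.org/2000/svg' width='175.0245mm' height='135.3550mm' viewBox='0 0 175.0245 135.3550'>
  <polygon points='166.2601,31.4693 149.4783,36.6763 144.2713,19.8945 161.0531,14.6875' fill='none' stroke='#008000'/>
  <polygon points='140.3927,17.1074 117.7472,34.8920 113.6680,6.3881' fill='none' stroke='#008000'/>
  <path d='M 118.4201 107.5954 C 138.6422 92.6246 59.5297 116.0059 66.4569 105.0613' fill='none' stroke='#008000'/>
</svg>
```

; Generated by LaserGRBL
G21
G90
G0 X166.2601 Y103.8857
M3 S817
G1 X149.4783 Y98.6787 F862
G1 X144.2713 Y115.4605
G1 X161.0531 Y120.6675
G1 X166.2601 Y103.8857
M5
G0 X140.3927 Y118.2476
M3 S817
G1 X117.7472 Y100.4630 F862
G1 X113.6680 Y128.9669
G1 X140.3927 Y118.2476
M5
G0 X118.4201 Y27.7596
M3 S817
G1 X121.7091 Y31.7178 F862
G1 X117.8579 Y32.9323
G1 X109.0388 Y32.2546
G1 X97.4241 Y30.5365
G1 X85.1862 Y28.6296
G1 X74.4975 Y27.3858
G1 X67.5303 Y27.6566
G1 X66.4569 Y30.2937
M5
G0 X0.0000 Y0.0000

Since the viewBox matches the mm dimensions, user units are millimetres directly. The only transform is the Y-flip y_m = 135.3550 − y_svg.

Shape 1 is a regular polygon drawn with `<polygon>`. Its stroke #008000 means cut at S817, F862. After flipping Y the toolpath is (166.2601,103.8857) → (149.4783,98.6787) → (144.2713,115.4605) → (161.0531,120.6675) → (166.2601,103.8857), returning to the start.

Shape 2 is a regular polygon drawn with `<polygon>`. Its stroke #008000 means cut at S817, F862. After flipping Y the toolpath is (140.3927,118.2476) → (117.7472,100.4630) → (113.6680,128.9669) → (140.3927,118.2476), returning to the start.

Shape 3 is a cubic bezier drawn with `<path>`. Its stroke #008000 means cut at S817, F862. After flipping Y the toolpath is (118.4201,27.7596) → (121.7091,31.7178) → (117.8579,32.9323) → (109.0388,32.2546) → (97.4241,30.5365) → (85.1862,28.6296) → (74.4975,27.3858) → (67.5303,27.6566) → (66.4569,30.2937).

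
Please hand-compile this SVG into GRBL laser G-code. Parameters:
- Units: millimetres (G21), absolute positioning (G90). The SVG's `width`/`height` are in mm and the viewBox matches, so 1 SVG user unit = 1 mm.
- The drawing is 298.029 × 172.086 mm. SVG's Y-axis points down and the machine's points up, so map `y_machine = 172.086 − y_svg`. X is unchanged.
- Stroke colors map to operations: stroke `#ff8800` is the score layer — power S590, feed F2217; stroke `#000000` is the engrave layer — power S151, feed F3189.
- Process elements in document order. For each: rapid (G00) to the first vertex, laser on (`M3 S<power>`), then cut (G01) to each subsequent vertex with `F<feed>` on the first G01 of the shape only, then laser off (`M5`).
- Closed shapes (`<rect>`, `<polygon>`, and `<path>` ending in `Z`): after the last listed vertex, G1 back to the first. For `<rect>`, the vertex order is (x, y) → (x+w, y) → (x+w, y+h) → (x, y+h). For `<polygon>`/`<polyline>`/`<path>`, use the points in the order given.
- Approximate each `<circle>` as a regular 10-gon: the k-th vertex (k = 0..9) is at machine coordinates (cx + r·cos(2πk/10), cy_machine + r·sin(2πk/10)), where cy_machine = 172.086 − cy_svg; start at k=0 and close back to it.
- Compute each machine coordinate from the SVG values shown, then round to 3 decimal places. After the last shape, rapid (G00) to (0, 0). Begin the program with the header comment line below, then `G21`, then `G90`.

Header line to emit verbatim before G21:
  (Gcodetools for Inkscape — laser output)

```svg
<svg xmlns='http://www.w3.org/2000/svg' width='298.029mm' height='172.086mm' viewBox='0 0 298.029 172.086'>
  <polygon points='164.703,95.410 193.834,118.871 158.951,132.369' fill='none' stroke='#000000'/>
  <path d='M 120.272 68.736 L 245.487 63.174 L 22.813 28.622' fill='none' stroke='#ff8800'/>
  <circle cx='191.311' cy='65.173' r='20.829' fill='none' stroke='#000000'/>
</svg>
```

(Gcodetools for Inkscape — laser output)
G21
G90
G00 X164.703 Y76.676
M3 S151
G01 X193.834 Y53.215 F3189
G01 X158.951 Y39.717
G01 X164.703 Y76.676
M5
G00 X120.272 Y103.350
M3 S590
G01 X245.487 Y108.912 F2217
G01 X22.813 Y143.464
M5
G00 X212.140 Y106.913
M3 S151
G01 X208.162 Y119.156 F3189
G01 X197.748 Y126.723
G01 X184.874 Y126.723
G01 X174.460 Y119.156
G01 X170.482 Y106.913
G01 X174.460 Y94.670
G01 X184.874 Y87.103
G01 X197.748 Y87.103
G01 X208.162 Y94.670
G01 X212.140 Y106.913
M5
G00 X0.000 Y0.000

Since the viewBox matches the mm dimensions, user units are millimetres directly. The only transform is the Y-flip y_m = 172.086 − y_svg.

Shape 1 is a regular polygon drawn with `<polygon>`. Its stroke #000000 means engrave at S151, F3189. After flipping Y the toolpath is (164.703,76.676) → (193.834,53.215) → (158.951,39.717) → (164.703,76.676), returning to the start.

Shape 2 is a open polyline drawn with `<path>`. Its stroke #ff8800 means score at S590, F2217. After flipping Y the toolpath is (120.272,103.350) → (245.487,108.912) → (22.813,143.464).

Shape 3 is a circle drawn with `<circle>`. Its stroke #000000 means engrave at S151, F3189. After flipping Y the toolpath is (212.140,106.913) → (208.162,119.156) → (197.748,126.723) → (184.874,126.723) → (174.460,119.156) → (170.482,106.913) → (174.460,94.670) → (184.874,87.103) → (197.748,87.103) → (208.162,94.670) → (212.140,106.913), returning to the start.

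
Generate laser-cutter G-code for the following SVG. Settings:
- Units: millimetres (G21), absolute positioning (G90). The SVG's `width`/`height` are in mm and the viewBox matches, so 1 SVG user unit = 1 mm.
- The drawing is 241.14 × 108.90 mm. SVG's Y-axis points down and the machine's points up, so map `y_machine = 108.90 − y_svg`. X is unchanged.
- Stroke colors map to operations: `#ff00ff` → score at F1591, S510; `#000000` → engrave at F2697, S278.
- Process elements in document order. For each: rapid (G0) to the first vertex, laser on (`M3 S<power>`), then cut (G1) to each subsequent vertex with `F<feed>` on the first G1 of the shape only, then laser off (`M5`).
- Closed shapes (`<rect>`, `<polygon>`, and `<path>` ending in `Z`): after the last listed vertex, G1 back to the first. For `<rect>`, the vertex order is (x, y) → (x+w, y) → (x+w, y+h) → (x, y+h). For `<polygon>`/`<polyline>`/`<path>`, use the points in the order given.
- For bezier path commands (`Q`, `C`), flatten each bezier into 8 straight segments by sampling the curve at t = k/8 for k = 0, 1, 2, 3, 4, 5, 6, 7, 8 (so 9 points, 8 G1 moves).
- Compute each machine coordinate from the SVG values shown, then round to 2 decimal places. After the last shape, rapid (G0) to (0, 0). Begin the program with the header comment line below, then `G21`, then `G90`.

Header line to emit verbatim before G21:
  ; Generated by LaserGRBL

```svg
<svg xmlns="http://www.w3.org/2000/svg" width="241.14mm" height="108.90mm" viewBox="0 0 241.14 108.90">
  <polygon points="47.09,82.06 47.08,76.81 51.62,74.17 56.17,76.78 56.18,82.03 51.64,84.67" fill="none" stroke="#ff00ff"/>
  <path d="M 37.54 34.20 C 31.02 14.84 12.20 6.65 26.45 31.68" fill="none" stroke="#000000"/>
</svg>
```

; Generated by LaserGRBL
G21
G90
G0 X47.09 Y26.84
M3 S510
G1 X47.08 Y32.09 F1591
G1 X51.62 Y34.73
G1 X56.17 Y32.12
G1 X56.18 Y26.87
G1 X51.64 Y24.23
G1 X47.09 Y26.84
M5
G0 X37.54 Y74.70
M3 S278
G1 X34.61 Y81.39 F2697
G1 X31.05 Y86.78
G1 X27.41 Y90.60
G1 X24.21 Y92.61
G1 X21.98 Y92.53
G1 X21.25 Y90.11
G1 X22.57 Y85.09
G1 X26.45 Y77.22
M5
G0 X0.00 Y0.00

Since the viewBox matches the mm dimensions, user units are millimetres directly. The only transform is the Y-flip y_m = 108.90 − y_svg.

Shape 1 is a regular polygon drawn with `<polygon>`. Its stroke #ff00ff means score at S510, F1591. After flipping Y the toolpath is (47.09,26.84) → (47.08,32.09) → (51.62,34.73) → (56.17,32.12) → (56.18,26.87) → (51.64,24.23) → (47.09,26.84), returning to the start.

Shape 2 is a cubic bezier drawn with `<path>`. Its stroke #000000 means engrave at S278, F2697. After flipping Y the toolpath is (37.54,74.70) → (34.61,81.39) → (31.05,86.78) → (27.41,90.60) → (24.21,92.61) → (21.98,92.53) → (21.25,90.11) → (22.57,85.09) → (26.45,77.22).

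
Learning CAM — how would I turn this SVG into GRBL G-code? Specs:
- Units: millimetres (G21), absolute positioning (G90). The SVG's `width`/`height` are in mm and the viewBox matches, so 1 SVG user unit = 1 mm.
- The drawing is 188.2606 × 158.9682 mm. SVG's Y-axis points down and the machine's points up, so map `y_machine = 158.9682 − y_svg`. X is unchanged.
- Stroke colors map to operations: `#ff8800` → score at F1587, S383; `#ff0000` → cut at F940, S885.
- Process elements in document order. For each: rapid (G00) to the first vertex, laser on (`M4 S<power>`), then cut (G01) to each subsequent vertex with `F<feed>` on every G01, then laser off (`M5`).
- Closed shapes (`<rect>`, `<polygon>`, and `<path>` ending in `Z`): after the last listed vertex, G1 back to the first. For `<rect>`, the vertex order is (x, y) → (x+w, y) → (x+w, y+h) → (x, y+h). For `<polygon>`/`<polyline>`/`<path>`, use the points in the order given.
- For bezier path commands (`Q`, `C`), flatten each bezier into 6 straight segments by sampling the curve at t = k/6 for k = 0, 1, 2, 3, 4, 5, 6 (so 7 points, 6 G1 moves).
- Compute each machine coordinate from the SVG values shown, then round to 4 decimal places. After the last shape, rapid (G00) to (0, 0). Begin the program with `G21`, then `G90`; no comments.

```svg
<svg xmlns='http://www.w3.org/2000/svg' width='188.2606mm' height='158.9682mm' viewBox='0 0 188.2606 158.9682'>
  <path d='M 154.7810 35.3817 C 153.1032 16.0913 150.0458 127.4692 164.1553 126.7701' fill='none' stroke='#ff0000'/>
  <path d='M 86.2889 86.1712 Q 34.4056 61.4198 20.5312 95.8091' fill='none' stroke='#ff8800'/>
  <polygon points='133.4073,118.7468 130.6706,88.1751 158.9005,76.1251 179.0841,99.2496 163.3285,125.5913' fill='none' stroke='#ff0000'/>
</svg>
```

G21
G90
G00 X154.7810 Y123.5865
M4 S885
G01 X153.9130 Y123.4665 F940
G01 X153.3302 Y108.3114 F940
G01 X153.5479 Y84.8640 F940
G01 X155.0812 Y59.8674 F940
G01 X158.4453 Y40.0645 F940
G01 X164.1553 Y32.1981 F940
M5
G00 X86.2889 Y72.7970
M4 S383
G01 X70.0503 Y79.4047 F1587
G01 X55.9232 Y82.7267 F1587
G01 X43.9078 Y82.7632 F1587
G01 X34.0040 Y79.5141 F1587
G01 X26.2118 Y72.9794 F1587
G01 X20.5312 Y63.1591 F1587
M5
G00 X133.4073 Y40.2214
M4 S885
G01 X130.6706 Y70.7931 F940
G01 X158.9005 Y82.8431 F940
G01 X179.0841 Y59.7186 F940
G01 X163.3285 Y33.3769 F940
G01 X133.4073 Y40.2214 F940
M5
G00 X0.0000 Y0.0000

viewBox `0 0 188.2606 158.9682` with mm width/height → 1 unit = 1 mm. Flip: y_m = 158.9682 − y_svg.

**Shape 1** — `<path>` cubic bezier, stroke `#ff0000` → cut (S885, F940). Control points (SVG): P0=(154.7810,35.3817), P1=(153.1032,16.0913), P2=(150.0458,127.4692), P3=(164.1553,126.7701); sampled at t=k/6. Machine vertices: (154.7810,123.5865) → (153.9130,123.4665) → (153.3302,108.3114) → (153.5479,84.8640) → (155.0812,59.8674) → (158.4453,40.0645) → (164.1553,32.1981). Open path.

**Shape 2** — `<path>` quadratic bezier, stroke `#ff8800` → score (S383, F1587). Control points (SVG): P0=(86.2889,86.1712), P1=(34.4056,61.4198), P2=(20.5312,95.8091); sampled at t=k/6. Machine vertices: (86.2889,72.7970) → (70.0503,79.4047) → (55.9232,82.7267) → (43.9078,82.7632) → (34.0040,79.5141) → (26.2118,72.9794) → (20.5312,63.1591). Open path.

**Shape 3** — `<polygon>` regular polygon, stroke `#ff0000` → cut (S885, F940). Machine vertices: (133.4073,40.2214) → (130.6706,70.7931) → (158.9005,82.8431) → (179.0841,59.7186) → (163.3285,33.3769) → (133.4073,40.2214). Closed: final G1 returns to the first vertex.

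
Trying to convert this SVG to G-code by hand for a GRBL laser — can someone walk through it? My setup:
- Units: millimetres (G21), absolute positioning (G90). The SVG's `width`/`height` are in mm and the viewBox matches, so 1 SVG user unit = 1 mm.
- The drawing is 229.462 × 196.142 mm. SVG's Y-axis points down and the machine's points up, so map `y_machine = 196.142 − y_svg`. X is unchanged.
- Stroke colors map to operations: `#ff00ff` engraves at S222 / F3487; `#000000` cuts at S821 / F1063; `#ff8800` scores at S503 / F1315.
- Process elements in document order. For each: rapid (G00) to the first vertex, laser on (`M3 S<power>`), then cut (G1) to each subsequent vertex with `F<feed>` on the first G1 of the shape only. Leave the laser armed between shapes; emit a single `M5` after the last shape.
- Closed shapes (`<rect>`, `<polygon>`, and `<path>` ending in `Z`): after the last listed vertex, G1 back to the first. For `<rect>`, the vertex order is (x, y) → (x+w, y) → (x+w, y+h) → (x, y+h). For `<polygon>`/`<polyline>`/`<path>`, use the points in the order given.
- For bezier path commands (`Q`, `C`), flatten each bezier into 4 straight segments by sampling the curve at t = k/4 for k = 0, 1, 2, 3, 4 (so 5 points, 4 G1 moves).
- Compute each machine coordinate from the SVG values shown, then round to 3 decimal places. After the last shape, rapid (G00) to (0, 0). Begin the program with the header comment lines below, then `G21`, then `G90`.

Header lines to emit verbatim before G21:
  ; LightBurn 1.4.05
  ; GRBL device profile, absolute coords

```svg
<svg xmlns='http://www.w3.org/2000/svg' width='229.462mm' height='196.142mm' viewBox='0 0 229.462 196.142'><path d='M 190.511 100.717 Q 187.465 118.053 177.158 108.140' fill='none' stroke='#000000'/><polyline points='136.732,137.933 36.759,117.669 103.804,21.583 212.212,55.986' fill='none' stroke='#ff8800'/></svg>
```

; LightBurn 1.4.05
; GRBL device profile, absolute coords
G21
G90
G00 X190.511 Y95.425
M3 S821
G1 X188.534 Y88.460 F1063
G1 X185.650 Y84.901
G1 X181.858 Y84.749
G1 X177.158 Y88.002
G00 X136.732 Y58.209
M3 S503
G1 X36.759 Y78.473 F1315
G1 X103.804 Y174.559
G1 X212.212 Y140.156
M5
G00 X0.000 Y0.000

viewBox `0 0 229.462 196.142` with mm width/height → 1 unit = 1 mm. Flip: y_m = 196.142 − y_svg.

**Shape 1** — `<path>` quadratic bezier, stroke `#000000` → cut (S821, F1063). Control points (SVG): P0=(190.511,100.717), P1=(187.465,118.053), P2=(177.158,108.140); sampled at t=k/4. Machine vertices: (190.511,95.425) → (188.534,88.460) → (185.650,84.901) → (181.858,84.749) → (177.158,88.002). Open path.

**Shape 2** — `<polyline>` open polyline, stroke `#ff8800` → score (S503, F1315). Machine vertices: (136.732,58.209) → (36.759,78.473) → (103.804,174.559) → (212.212,140.156). Open path.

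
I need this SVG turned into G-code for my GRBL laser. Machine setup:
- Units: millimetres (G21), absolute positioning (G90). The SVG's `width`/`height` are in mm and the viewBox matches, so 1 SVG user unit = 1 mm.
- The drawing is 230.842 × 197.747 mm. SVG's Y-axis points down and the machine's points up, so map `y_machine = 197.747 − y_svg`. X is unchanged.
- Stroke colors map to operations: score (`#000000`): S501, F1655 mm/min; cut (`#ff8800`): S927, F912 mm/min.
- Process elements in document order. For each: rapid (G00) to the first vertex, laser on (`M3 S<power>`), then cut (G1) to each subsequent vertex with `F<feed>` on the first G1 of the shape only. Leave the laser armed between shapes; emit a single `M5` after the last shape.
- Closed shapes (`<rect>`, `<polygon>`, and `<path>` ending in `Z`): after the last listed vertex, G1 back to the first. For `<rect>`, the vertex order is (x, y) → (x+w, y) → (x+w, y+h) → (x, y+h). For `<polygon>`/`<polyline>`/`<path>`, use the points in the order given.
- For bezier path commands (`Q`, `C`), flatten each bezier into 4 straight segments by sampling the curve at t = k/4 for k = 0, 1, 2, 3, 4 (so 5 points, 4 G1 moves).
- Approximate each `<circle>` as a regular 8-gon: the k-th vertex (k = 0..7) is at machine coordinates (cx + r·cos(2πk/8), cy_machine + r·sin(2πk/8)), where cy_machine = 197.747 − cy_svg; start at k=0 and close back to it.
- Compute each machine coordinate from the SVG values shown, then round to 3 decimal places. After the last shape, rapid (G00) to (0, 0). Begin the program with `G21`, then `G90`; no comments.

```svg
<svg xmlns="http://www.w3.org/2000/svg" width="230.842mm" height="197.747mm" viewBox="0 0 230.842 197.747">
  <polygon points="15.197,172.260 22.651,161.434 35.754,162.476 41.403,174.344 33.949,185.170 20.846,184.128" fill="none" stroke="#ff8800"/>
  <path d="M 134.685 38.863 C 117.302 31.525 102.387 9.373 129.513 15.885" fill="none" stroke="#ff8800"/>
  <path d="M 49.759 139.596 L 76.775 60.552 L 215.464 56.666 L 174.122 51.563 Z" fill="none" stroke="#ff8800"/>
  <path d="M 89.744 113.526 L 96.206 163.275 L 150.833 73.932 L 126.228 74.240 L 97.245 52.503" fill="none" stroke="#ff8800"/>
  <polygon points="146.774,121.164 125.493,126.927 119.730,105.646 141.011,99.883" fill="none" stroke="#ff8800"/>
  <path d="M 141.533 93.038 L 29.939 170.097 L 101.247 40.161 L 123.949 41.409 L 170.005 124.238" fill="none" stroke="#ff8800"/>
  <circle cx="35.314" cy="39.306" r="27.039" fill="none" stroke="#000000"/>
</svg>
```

Since the viewBox matches the mm dimensions, user units are millimetres directly. The only transform is the Y-flip y_m = 197.747 − y_svg.

Shape 1 is a regular polygon drawn with `<polygon>`. Its stroke #ff8800 means cut at S927, F912. After flipping Y the toolpath is (15.197,25.487) → (22.651,36.313) → (35.754,35.271) → (41.403,23.403) → (33.949,12.577) → (20.846,13.619) → (15.197,25.487), returning to the start.

Shape 2 is a cubic bezier drawn with `<path>`. Its stroke #ff8800 means cut at S927, F912. After flipping Y the toolpath is (134.685,158.884) → (122.729,166.486) → (115.408,175.567) → (116.433,182.051) → (129.513,181.862).

Shape 3 is a closed polygon drawn with `<path>`. Its stroke #ff8800 means cut at S927, F912. After flipping Y the toolpath is (49.759,58.151) → (76.775,137.195) → (215.464,141.081) → (174.122,146.184) → (49.759,58.151), returning to the start.

Shape 4 is a open polyline drawn with `<path>`. Its stroke #ff8800 means cut at S927, F912. After flipping Y the toolpath is (89.744,84.221) → (96.206,34.472) → (150.833,123.815) → (126.228,123.507) → (97.245,145.244).

Shape 5 is a regular polygon drawn with `<polygon>`. Its stroke #ff8800 means cut at S927, F912. After flipping Y the toolpath is (146.774,76.583) → (125.493,70.820) → (119.730,92.101) → (141.011,97.864) → (146.774,76.583), returning to the start.

Shape 6 is a open polyline drawn with `<path>`. Its stroke #ff8800 means cut at S927, F912. After flipping Y the toolpath is (141.533,104.709) → (29.939,27.650) → (101.247,157.586) → (123.949,156.338) → (170.005,73.509).

Shape 7 is a circle drawn with `<circle>`. Its stroke #000000 means score at S501, F1655. After flipping Y the toolpath is (62.353,158.441) → (54.433,177.560) → (35.314,185.480) → (16.195,177.560) → (8.275,158.441) → (16.195,139.322) → (35.314,131.402) → (54.433,139.322) → (62.353,158.441), returning to the start.

G21
G90
G00 X15.197 Y25.487
M3 S927
G1 X22.651 Y36.313 F912
G1 X35.754 Y35.271
G1 X41.403 Y23.403
G1 X33.949 Y12.577
G1 X20.846 Y13.619
G1 X15.197 Y25.487
G00 X134.685 Y158.884
M3 S927
G1 X122.729 Y166.486 F912
G1 X115.408 Y175.567
G1 X116.433 Y182.051
G1 X129.513 Y181.862
G00 X49.759 Y58.151
M3 S927
G1 X76.775 Y137.195 F912
G1 X215.464 Y141.081
G1 X174.122 Y146.184
G1 X49.759 Y58.151
G00 X89.744 Y84.221
M3 S927
G1 X96.206 Y34.472 F912
G1 X150.833 Y123.815
G1 X126.228 Y123.507
G1 X97.245 Y145.244
G00 X146.774 Y76.583
M3 S927
G1 X125.493 Y70.820 F912
G1 X119.730 Y92.101
G1 X141.011 Y97.864
G1 X146.774 Y76.583
G00 X141.533 Y104.709
M3 S927
G1 X29.939 Y27.650 F912
G1 X101.247 Y157.586
G1 X123.949 Y156.338
G1 X170.005 Y73.509
G00 X62.353 Y158.441
M3 S501
G1 X54.433 Y177.560 F1655
G1 X35.314 Y185.480
G1 X16.195 Y177.560
G1 X8.275 Y158.441
G1 X16.195 Y139.322
G1 X35.314 Y131.402
G1 X54.433 Y139.322
G1 X62.353 Y158.441
M5
G00 X0.000 Y0.000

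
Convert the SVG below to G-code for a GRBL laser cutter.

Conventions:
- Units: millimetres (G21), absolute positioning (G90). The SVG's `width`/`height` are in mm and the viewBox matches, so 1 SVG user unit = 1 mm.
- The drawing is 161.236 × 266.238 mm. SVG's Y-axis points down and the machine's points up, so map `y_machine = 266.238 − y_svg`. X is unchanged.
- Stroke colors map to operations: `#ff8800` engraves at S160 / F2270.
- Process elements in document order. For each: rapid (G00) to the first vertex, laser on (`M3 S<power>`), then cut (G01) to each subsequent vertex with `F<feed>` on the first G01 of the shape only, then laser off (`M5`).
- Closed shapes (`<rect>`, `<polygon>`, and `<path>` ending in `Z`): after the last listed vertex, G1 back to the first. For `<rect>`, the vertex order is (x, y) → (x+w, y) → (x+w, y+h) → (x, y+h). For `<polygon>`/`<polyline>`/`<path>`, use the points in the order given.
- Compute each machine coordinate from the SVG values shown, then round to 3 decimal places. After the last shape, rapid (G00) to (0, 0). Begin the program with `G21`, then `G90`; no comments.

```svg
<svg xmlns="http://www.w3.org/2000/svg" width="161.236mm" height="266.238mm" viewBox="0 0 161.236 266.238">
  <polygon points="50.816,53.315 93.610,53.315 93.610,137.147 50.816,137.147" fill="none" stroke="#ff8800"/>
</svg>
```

1 u = 1 mm; y_m = 266.238 − y.

[1] `<polygon>` rectangle, #ff8800→engrave S160 F2270: (50.816,212.923) → (93.610,212.923) → (93.610,129.091) → (50.816,129.091) → (50.816,212.923) (closed)

G21
G90
G00 X50.816 Y212.923
M3 S160
G01 X93.610 Y212.923 F2270
G01 X93.610 Y129.091
G01 X50.816 Y129.091
G01 X50.816 Y212.923
M5
G00 X0.000 Y0.000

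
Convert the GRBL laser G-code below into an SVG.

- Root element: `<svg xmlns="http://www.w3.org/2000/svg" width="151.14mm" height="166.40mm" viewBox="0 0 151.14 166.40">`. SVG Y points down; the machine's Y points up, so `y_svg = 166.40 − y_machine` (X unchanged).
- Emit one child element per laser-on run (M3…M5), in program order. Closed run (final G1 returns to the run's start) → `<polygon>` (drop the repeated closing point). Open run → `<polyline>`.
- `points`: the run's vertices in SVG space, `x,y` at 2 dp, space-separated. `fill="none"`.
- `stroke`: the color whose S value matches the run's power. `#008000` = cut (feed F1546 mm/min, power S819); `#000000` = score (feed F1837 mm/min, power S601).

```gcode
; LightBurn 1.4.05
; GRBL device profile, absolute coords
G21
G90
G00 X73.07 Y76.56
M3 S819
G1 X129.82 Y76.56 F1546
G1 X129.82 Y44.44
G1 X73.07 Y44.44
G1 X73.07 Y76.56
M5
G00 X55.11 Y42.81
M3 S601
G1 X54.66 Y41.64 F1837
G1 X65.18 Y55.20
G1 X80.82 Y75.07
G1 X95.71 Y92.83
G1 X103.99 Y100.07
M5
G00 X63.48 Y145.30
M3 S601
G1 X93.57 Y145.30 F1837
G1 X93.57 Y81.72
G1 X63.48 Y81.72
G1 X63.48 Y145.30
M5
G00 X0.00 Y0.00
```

Machine Y-up, SVG Y-down with viewBox height 166.40, so y_svg = 166.40 − y_machine; X carries over.

Run 1: the run's S819 means `#008000` (cut). The run returns to its start, so emit a `<polygon>` with points (Y-flipped): 73.07,89.84 129.82,89.84 129.82,121.96 73.07,121.96.

Run 2: S601 ⇒ score layer `#000000`. The run is open, so emit a `<polyline>` with points (Y-flipped): 55.11,123.59 54.66,124.76 65.18,111.20 80.82,91.33 95.71,73.57 103.99,66.33.

Run 3: the run's S601 means `#000000` (score). The run returns to its start, so emit a `<polygon>` with points (Y-flipped): 63.48,21.10 93.57,21.10 93.57,84.68 63.48,84.68.

<svg xmlns="http://www.w3.org/2000/svg" width="151.14mm" height="166.40mm" viewBox="0 0 151.14 166.40">
  <polygon points="73.07,89.84 129.82,89.84 129.82,121.96 73.07,121.96" fill="none" stroke="#008000"/>
  <polyline points="55.11,123.59 54.66,124.76 65.18,111.20 80.82,91.33 95.71,73.57 103.99,66.33" fill="none" stroke="#000000"/>
  <polygon points="63.48,21.10 93.57,21.10 93.57,84.68 63.48,84.68" fill="none" stroke="#000000"/>
</svg>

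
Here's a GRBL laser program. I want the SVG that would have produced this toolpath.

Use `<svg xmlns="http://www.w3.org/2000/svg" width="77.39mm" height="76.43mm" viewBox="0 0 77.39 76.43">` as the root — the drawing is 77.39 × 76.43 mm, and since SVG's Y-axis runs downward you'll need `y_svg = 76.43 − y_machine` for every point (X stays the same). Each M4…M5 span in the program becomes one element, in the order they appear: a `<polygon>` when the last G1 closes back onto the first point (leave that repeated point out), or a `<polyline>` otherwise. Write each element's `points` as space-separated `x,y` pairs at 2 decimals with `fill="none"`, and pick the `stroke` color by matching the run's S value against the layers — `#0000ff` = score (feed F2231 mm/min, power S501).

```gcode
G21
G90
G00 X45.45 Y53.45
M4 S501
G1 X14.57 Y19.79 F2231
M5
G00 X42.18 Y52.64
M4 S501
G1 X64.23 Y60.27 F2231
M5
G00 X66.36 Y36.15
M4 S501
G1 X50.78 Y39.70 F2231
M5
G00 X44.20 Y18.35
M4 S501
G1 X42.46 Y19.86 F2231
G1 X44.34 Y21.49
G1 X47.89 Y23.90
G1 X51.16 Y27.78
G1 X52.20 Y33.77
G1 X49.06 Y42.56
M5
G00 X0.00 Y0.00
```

<svg xmlns="http://www.w3.org/2000/svg" width="77.39mm" height="76.43mm" viewBox="0 0 77.39 76.43">
  <polyline points="45.45,22.98 14.57,56.64" fill="none" stroke="#0000ff"/>
  <polyline points="42.18,23.79 64.23,16.16" fill="none" stroke="#0000ff"/>
  <polyline points="66.36,40.28 50.78,36.73" fill="none" stroke="#0000ff"/>
  <polyline points="44.20,58.08 42.46,56.57 44.34,54.94 47.89,52.53 51.16,48.65 52.20,42.66 49.06,33.87" fill="none" stroke="#0000ff"/>
</svg>

Each laser-on run becomes one SVG element. Flip Y back into SVG space with y_svg = 76.43 − y_machine. Every run uses S501, so all elements get stroke `#0000ff` (score).

Run 1: The run is open, so emit a `<polyline>` with points (Y-flipped): 45.45,22.98 14.57,56.64.

Run 2: The run is open, so emit a `<polyline>` with points (Y-flipped): 42.18,23.79 64.23,16.16.

Run 3: The run is open, so emit a `<polyline>` with points (Y-flipped): 66.36,40.28 50.78,36.73.

Run 4: The run is open, so emit a `<polyline>` with points (Y-flipped): 44.20,58.08 42.46,56.57 44.34,54.94 47.89,52.53 51.16,48.65 52.20,42.66 49.06,33.87.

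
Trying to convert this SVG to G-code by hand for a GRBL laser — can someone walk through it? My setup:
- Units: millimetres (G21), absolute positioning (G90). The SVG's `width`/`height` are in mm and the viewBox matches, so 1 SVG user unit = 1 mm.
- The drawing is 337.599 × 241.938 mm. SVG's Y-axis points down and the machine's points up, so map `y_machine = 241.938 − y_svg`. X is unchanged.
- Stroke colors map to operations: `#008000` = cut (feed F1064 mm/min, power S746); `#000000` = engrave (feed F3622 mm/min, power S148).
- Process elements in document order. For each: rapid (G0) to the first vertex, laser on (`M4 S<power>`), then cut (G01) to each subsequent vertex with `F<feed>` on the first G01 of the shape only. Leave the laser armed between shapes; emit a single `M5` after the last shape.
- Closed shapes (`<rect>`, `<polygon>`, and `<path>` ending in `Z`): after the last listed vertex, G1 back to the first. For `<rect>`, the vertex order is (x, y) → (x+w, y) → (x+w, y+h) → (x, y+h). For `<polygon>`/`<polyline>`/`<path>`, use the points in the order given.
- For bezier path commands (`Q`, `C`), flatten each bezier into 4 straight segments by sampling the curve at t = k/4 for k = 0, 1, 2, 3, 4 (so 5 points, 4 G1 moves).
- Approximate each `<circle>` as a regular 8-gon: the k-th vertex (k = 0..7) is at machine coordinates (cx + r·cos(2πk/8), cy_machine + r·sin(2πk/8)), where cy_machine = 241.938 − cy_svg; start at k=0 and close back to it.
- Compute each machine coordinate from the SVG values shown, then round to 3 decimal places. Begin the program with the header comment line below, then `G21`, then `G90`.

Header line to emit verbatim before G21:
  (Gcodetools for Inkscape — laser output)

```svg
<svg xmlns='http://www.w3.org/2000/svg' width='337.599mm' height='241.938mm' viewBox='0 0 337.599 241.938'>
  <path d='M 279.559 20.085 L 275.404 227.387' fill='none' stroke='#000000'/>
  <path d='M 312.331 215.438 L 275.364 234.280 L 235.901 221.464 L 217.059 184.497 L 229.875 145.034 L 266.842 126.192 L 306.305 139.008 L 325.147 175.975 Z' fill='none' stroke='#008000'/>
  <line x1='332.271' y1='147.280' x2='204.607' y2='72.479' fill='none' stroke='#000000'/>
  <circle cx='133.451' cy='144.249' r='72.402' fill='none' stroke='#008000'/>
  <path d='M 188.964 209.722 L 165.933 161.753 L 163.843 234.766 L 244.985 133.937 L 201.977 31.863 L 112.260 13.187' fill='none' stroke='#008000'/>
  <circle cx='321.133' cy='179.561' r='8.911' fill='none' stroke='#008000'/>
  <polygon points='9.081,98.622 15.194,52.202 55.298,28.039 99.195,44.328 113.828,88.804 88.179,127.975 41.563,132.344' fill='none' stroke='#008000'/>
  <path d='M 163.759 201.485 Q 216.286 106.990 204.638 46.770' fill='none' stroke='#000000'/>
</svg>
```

(Gcodetools for Inkscape — laser output)
G21
G90
G0 X279.559 Y221.853
M4 S148
G01 X275.404 Y14.551 F3622
G0 X312.331 Y26.500
M4 S746
G01 X275.364 Y7.658 F1064
G01 X235.901 Y20.474
G01 X217.059 Y57.441
G01 X229.875 Y96.904
G01 X266.842 Y115.746
G01 X306.305 Y102.930
G01 X325.147 Y65.963
G01 X312.331 Y26.500
G0 X332.271 Y94.658
M4 S148
G01 X204.607 Y169.459 F3622
G0 X205.853 Y97.689
M4 S746
G01 X184.647 Y148.885 F1064
G01 X133.451 Y170.091
G01 X82.255 Y148.885
G01 X61.049 Y97.689
G01 X82.255 Y46.493
G01 X133.451 Y25.287
G01 X184.647 Y46.493
G01 X205.853 Y97.689
G0 X188.964 Y32.216
M4 S746
G01 X165.933 Y80.185 F1064
G01 X163.843 Y7.172
G01 X244.985 Y108.001
G01 X201.977 Y210.075
G01 X112.260 Y228.751
G0 X330.044 Y62.377
M4 S746
G01 X327.434 Y68.678 F1064
G01 X321.133 Y71.288
G01 X314.832 Y68.678
G01 X312.222 Y62.377
G01 X314.832 Y56.076
G01 X321.133 Y53.466
G01 X327.434 Y56.076
G01 X330.044 Y62.377
G0 X9.081 Y143.316
M4 S746
G01 X15.194 Y189.736 F1064
G01 X55.298 Y213.899
G01 X99.195 Y197.610
G01 X113.828 Y153.134
G01 X88.179 Y113.963
G01 X41.563 Y109.594
G01 X9.081 Y143.316
G0 X163.759 Y40.453
M4 S148
G01 X186.012 Y85.558 F3622
G01 X200.242 Y126.379
G01 X206.451 Y162.916
G01 X204.638 Y195.168
M5

1 u = 1 mm; y_m = 241.938 − y.

[1] `<path>` line segment, #000000→engrave S148 F3622: (279.559,221.853) → (275.404,14.551)

[2] `<path>` regular polygon, #008000→cut S746 F1064: (312.331,26.500) → (275.364,7.658) → (235.901,20.474) → (217.059,57.441) → (229.875,96.904) → (266.842,115.746) → (306.305,102.930) → (325.147,65.963) → (312.331,26.500) (closed)

[3] `<line>` line segment, #000000→engrave S148 F3622: (332.271,94.658) → (204.607,169.459)

[4] `<circle>` circle, #008000→cut S746 F1064: (205.853,97.689) → (184.647,148.885) → (133.451,170.091) → (82.255,148.885) → (61.049,97.689) → (82.255,46.493) → (133.451,25.287) → (184.647,46.493) → (205.853,97.689) (closed)

[5] `<path>` open polyline, #008000→cut S746 F1064: (188.964,32.216) → (165.933,80.185) → (163.843,7.172) → (244.985,108.001) → (201.977,210.075) → (112.260,228.751)

[6] `<circle>` circle, #008000→cut S746 F1064: (330.044,62.377) → (327.434,68.678) → (321.133,71.288) → (314.832,68.678) → (312.222,62.377) → (314.832,56.076) → (321.133,53.466) → (327.434,56.076) → (330.044,62.377) (closed)

[7] `<polygon>` regular polygon, #008000→cut S746 F1064: (9.081,143.316) → (15.194,189.736) → (55.298,213.899) → (99.195,197.610) → (113.828,153.134) → (88.179,113.963) → (41.563,109.594) → (9.081,143.316) (closed)

[8] `<path>` quadratic bezier, #000000→engrave S148 F3622: (163.759,40.453) → (186.012,85.558) → (200.242,126.379) → (206.451,162.916) → (204.638,195.168)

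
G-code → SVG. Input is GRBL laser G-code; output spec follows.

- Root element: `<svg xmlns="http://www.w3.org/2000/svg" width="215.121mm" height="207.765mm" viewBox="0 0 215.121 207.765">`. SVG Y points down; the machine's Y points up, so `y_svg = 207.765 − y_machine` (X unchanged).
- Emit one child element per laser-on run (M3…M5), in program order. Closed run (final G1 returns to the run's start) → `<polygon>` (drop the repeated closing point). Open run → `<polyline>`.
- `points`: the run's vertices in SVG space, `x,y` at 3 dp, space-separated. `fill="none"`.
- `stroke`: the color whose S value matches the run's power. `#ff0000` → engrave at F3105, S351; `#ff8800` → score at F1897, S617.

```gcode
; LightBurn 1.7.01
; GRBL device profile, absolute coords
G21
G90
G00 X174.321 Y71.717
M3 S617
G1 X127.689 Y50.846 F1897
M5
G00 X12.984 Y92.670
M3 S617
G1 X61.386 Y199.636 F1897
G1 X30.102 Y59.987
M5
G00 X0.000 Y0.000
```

<svg xmlns="http://www.w3.org/2000/svg" width="215.121mm" height="207.765mm" viewBox="0 0 215.121 207.765">
  <polyline points="174.321,136.048 127.689,156.919" fill="none" stroke="#ff8800"/>
  <polyline points="12.984,115.095 61.386,8.129 30.102,147.778" fill="none" stroke="#ff8800"/>
</svg>

Each laser-on run becomes one SVG element. Flip Y back into SVG space with y_svg = 207.765 − y_machine. Every run uses S617, so all elements get stroke `#ff8800` (score).

Run 1: The run is open, so emit a `<polyline>` with points (Y-flipped): 174.321,136.048 127.689,156.919.

Run 2: The run is open, so emit a `<polyline>` with points (Y-flipped): 12.984,115.095 61.386,8.129 30.102,147.778.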